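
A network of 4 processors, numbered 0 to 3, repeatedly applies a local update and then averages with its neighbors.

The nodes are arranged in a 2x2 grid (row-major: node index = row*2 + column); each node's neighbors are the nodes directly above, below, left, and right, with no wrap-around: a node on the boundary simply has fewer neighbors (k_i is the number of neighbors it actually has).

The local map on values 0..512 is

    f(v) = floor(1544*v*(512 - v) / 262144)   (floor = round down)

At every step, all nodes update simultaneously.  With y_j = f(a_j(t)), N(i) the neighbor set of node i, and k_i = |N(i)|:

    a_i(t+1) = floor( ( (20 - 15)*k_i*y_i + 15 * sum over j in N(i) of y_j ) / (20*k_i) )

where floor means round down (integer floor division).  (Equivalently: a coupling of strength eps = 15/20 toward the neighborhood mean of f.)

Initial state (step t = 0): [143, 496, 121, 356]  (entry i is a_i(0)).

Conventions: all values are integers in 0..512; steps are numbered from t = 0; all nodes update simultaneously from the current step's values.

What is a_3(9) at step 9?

Simulating step by step:
t=0: [143, 496, 121, 356]
t=1: [199, 250, 308, 203]
t=2: [374, 371, 368, 375]
t=3: [308, 303, 304, 308]
t=4: [371, 370, 370, 371]
t=5: [308, 308, 308, 308]
t=6: [370, 370, 370, 370]
t=7: [309, 309, 309, 309]
t=8: [369, 369, 369, 369]
t=9: [310, 310, 310, 310]

Answer: a_3(9) = 310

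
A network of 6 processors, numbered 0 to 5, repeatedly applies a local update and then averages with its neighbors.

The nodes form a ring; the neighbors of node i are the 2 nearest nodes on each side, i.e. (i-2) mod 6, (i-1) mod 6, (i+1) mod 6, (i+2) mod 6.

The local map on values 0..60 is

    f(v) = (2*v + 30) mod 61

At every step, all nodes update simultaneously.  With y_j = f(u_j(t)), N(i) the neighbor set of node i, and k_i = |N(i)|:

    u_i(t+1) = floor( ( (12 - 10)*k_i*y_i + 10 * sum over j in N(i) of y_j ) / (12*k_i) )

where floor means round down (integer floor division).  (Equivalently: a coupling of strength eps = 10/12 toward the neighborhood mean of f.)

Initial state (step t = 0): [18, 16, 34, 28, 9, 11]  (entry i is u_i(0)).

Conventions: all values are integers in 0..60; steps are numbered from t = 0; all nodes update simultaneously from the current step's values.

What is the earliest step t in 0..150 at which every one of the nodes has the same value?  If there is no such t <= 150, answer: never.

Answer: 9
Key observation: Synchronization is absorbing here: once all nodes are equal they stay equal, and step 9 is the first all-equal step.

Derivation:
t=0: [18, 16, 34, 28, 9, 11]  (not all equal)
t=1: [29, 24, 22, 32, 32, 25]  (not all equal)
t=2: [21, 22, 25, 22, 24, 26]  (not all equal)
t=3: [16, 15, 14, 16, 16, 14]  (not all equal)
t=4: [37, 34, 22, 37, 24, 22]  (not all equal)
t=5: [23, 29, 31, 23, 26, 31]  (not all equal)
t=6: [25, 23, 21, 25, 22, 21]  (not all equal)
t=7: [13, 15, 15, 13, 14, 15]  (not all equal)
t=8: [58, 58, 57, 58, 58, 57]  (not all equal)
t=9: [23, 23, 23, 23, 23, 23]  (all equal)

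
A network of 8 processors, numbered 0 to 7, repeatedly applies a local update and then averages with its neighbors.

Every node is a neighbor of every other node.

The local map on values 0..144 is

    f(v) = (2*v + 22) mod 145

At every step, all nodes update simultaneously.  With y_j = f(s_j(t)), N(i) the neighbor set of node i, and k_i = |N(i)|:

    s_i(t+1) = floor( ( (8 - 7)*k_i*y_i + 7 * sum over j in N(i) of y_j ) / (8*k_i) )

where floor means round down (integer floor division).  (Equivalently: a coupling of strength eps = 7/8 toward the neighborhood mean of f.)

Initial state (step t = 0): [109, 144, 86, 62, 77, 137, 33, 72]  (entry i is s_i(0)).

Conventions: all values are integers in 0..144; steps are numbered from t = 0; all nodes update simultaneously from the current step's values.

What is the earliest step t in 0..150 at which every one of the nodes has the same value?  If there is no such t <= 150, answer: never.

Simulating step by step:
t=0: [109, 144, 86, 62, 77, 137, 33, 72]  (not all equal)
t=1: [38, 38, 38, 38, 38, 38, 38, 38]  (all equal)

Answer: 1
Key observation: Synchronization is absorbing here: once all nodes are equal they stay equal, and step 1 is the first all-equal step.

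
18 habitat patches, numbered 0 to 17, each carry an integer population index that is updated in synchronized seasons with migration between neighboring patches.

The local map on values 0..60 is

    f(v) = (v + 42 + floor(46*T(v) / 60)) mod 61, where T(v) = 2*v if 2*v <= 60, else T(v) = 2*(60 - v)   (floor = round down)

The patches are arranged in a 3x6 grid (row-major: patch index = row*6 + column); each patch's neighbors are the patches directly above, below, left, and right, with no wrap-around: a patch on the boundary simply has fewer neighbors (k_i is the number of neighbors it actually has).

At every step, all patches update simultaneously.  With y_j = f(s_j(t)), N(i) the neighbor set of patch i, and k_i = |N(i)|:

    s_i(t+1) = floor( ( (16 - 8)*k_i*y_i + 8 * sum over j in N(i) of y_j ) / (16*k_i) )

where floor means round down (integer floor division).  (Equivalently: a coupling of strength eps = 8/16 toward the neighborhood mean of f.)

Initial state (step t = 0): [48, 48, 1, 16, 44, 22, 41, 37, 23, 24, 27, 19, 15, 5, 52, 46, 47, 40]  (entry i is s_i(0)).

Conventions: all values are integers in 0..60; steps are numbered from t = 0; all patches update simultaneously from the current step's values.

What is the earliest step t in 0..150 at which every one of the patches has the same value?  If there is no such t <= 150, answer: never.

Answer: 7
Key observation: Synchronization is absorbing here: once all patches are equal they stay equal, and step 7 is the first all-equal step.

Derivation:
t=0: [48, 48, 1, 16, 44, 22, 41, 37, 23, 24, 27, 19, 15, 5, 52, 46, 47, 40]  (not all equal)
t=1: [48, 47, 39, 32, 42, 37, 45, 50, 42, 40, 45, 37, 35, 46, 46, 46, 48, 44]  (not all equal)
t=2: [47, 47, 51, 53, 51, 52, 49, 47, 49, 50, 49, 51, 51, 48, 48, 48, 47, 49]  (not all equal)
t=3: [46, 46, 45, 44, 45, 45, 46, 46, 46, 45, 45, 45, 45, 46, 46, 46, 46, 46]  (not all equal)
t=4: [48, 48, 48, 49, 49, 49, 48, 48, 48, 48, 48, 48, 48, 48, 48, 48, 48, 48]  (not all equal)
t=5: [47, 47, 46, 46, 46, 46, 47, 47, 47, 46, 46, 46, 47, 47, 47, 47, 47, 47]  (not all equal)
t=6: [47, 47, 47, 48, 48, 48, 47, 47, 47, 47, 47, 47, 47, 47, 47, 47, 47, 47]  (not all equal)
t=7: [47, 47, 47, 47, 47, 47, 47, 47, 47, 47, 47, 47, 47, 47, 47, 47, 47, 47]  (all equal)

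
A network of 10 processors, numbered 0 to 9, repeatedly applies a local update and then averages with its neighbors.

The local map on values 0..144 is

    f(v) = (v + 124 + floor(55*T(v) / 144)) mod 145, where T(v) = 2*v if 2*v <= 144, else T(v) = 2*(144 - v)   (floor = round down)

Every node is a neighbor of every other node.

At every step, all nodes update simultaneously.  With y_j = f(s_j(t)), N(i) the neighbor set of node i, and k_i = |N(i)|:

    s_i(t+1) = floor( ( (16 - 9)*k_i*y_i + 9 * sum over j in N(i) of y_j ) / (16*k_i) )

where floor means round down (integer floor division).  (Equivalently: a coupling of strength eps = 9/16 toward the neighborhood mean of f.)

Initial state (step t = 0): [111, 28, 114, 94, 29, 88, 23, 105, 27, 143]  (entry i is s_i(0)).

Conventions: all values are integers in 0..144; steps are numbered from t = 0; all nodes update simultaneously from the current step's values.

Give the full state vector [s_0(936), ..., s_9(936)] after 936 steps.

Simulating step by step:
t=0: [111, 28, 114, 94, 29, 88, 23, 105, 27, 143]
t=1: [92, 59, 92, 90, 60, 90, 56, 91, 59, 95]
t=2: [103, 92, 103, 103, 93, 103, 90, 103, 92, 103]
t=3: [112, 111, 112, 112, 111, 112, 111, 112, 111, 112]
t=4: [115, 115, 115, 115, 115, 115, 115, 115, 115, 115]
t=5: [116, 116, 116, 116, 116, 116, 116, 116, 116, 116]
t=6: [116, 116, 116, 116, 116, 116, 116, 116, 116, 116]

Answer: [116, 116, 116, 116, 116, 116, 116, 116, 116, 116]
Key observation: The state at step 5, [116, 116, 116, 116, 116, 116, 116, 116, 116, 116], reappears at step 6: the system is in a cycle of period 1 from step 5 on.  Therefore the state at step 936 equals the state at step 5 + ((936 - 5) mod 1) = 5, which is [116, 116, 116, 116, 116, 116, 116, 116, 116, 116].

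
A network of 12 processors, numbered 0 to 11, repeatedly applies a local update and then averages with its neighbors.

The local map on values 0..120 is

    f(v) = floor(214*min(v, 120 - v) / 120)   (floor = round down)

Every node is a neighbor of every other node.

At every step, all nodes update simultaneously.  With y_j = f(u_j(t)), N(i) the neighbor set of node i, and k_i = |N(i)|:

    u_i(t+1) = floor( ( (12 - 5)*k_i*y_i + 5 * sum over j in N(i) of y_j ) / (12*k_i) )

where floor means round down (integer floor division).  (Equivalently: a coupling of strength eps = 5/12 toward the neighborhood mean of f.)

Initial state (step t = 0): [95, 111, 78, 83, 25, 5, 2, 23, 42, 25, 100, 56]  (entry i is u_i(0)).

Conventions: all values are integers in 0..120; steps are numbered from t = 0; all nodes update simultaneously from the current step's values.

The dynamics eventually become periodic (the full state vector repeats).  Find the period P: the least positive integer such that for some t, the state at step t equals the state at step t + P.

Answer: 2
Key observation: The state at step 28, [78, 75, 78, 75, 78, 75, 78, 75, 78, 78, 75, 80], reappears at step 30 — and no state repeats earlier — so the cycle the system enters has period 2.

Derivation:
t=0: [95, 111, 78, 83, 25, 5, 2, 23, 42, 25, 100, 56]
t=1: [44, 29, 61, 56, 44, 25, 22, 43, 61, 44, 39, 74]
t=2: [76, 62, 91, 88, 76, 58, 55, 75, 91, 76, 71, 78]
t=3: [78, 91, 63, 66, 78, 91, 88, 79, 63, 78, 82, 75]
t=4: [74, 61, 89, 86, 74, 61, 65, 73, 89, 74, 70, 77]
t=5: [81, 94, 66, 69, 81, 94, 90, 82, 66, 81, 85, 78]
t=6: [69, 56, 84, 80, 69, 56, 60, 68, 84, 69, 65, 72]
t=7: [88, 93, 74, 78, 88, 93, 98, 89, 74, 88, 93, 86]
t=8: [57, 52, 71, 67, 57, 52, 48, 56, 71, 57, 52, 59]
t=9: [98, 93, 90, 94, 98, 93, 89, 97, 90, 98, 93, 100]
t=10: [41, 46, 49, 45, 41, 46, 50, 42, 49, 41, 46, 39]
t=11: [75, 80, 83, 79, 75, 80, 84, 76, 83, 75, 80, 73]
t=12: [77, 72, 68, 73, 77, 72, 68, 75, 68, 77, 72, 78]
t=13: [79, 84, 87, 83, 79, 84, 87, 81, 87, 79, 84, 78]
t=14: [69, 64, 61, 65, 69, 64, 61, 67, 61, 69, 64, 70]
t=15: [93, 98, 101, 97, 93, 98, 101, 95, 101, 93, 98, 92]
t=16: [44, 39, 36, 41, 44, 39, 36, 42, 36, 44, 39, 45]
t=17: [75, 70, 67, 72, 75, 70, 67, 72, 67, 75, 70, 76]
t=18: [82, 87, 90, 85, 82, 87, 90, 85, 90, 82, 87, 81]
t=19: [64, 59, 56, 61, 64, 59, 56, 61, 56, 64, 59, 65]
t=20: [100, 103, 100, 103, 100, 103, 100, 103, 100, 100, 103, 99]
t=21: [34, 31, 34, 31, 34, 31, 34, 31, 34, 34, 31, 35]
t=22: [59, 56, 59, 56, 59, 56, 59, 56, 59, 59, 56, 60]
t=23: [103, 100, 103, 100, 103, 100, 103, 100, 103, 103, 100, 105]
t=24: [30, 33, 30, 33, 30, 33, 30, 33, 30, 30, 33, 28]
t=25: [53, 56, 53, 56, 53, 56, 53, 56, 53, 53, 56, 51]
t=26: [94, 97, 94, 97, 94, 97, 94, 97, 94, 94, 97, 92]
t=27: [45, 42, 45, 42, 45, 42, 45, 42, 45, 45, 42, 46]
t=28: [78, 75, 78, 75, 78, 75, 78, 75, 78, 78, 75, 80]
t=29: [75, 78, 75, 78, 75, 78, 75, 78, 75, 75, 78, 73]
t=30: [78, 75, 78, 75, 78, 75, 78, 75, 78, 78, 75, 80]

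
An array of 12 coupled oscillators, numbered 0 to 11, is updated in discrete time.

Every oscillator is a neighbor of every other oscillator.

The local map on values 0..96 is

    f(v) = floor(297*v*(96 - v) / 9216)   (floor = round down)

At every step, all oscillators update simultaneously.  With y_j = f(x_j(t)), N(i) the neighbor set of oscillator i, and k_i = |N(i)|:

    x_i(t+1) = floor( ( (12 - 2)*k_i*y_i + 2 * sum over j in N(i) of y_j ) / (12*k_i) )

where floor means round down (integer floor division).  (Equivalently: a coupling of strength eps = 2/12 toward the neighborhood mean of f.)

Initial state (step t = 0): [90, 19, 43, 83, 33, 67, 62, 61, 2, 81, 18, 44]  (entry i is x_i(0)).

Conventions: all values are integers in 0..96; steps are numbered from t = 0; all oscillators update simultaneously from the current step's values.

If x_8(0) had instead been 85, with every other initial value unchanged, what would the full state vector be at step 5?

Simulating step by step:
t=0: [90, 19, 43, 83, 33, 67, 62, 61, 85, 81, 18, 44]
t=1: [23, 47, 69, 37, 63, 60, 64, 65, 33, 41, 46, 69]
t=2: [56, 72, 61, 69, 66, 68, 66, 64, 66, 70, 72, 61]
t=3: [70, 56, 67, 60, 62, 61, 62, 65, 62, 58, 56, 67]
t=4: [59, 71, 62, 68, 66, 67, 66, 64, 66, 70, 71, 62]
t=5: [68, 58, 66, 61, 62, 62, 62, 65, 62, 58, 58, 66]

Answer: [68, 58, 66, 61, 62, 62, 62, 65, 62, 58, 58, 66]
Key observation: This trace re-runs the system from the modified initial state.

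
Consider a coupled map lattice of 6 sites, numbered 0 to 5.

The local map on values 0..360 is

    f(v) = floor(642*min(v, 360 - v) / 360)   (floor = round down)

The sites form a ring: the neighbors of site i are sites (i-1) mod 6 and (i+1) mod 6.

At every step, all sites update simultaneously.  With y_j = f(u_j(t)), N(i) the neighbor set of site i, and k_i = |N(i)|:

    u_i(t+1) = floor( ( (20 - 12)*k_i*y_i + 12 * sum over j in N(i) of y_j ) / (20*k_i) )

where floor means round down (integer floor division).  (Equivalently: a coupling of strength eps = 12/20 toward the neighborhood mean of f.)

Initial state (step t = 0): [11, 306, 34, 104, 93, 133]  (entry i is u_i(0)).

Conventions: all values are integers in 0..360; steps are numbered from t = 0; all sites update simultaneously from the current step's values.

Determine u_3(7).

Answer: u_3(7) = 219

Derivation:
t=0: [11, 306, 34, 104, 93, 133]
t=1: [107, 62, 108, 141, 192, 150]
t=2: [189, 158, 185, 247, 275, 253]
t=3: [262, 297, 269, 219, 177, 212]
t=4: [182, 145, 173, 243, 280, 251]
t=5: [262, 290, 263, 218, 177, 215]
t=6: [184, 153, 181, 247, 279, 249]
t=7: [265, 298, 269, 219, 177, 215]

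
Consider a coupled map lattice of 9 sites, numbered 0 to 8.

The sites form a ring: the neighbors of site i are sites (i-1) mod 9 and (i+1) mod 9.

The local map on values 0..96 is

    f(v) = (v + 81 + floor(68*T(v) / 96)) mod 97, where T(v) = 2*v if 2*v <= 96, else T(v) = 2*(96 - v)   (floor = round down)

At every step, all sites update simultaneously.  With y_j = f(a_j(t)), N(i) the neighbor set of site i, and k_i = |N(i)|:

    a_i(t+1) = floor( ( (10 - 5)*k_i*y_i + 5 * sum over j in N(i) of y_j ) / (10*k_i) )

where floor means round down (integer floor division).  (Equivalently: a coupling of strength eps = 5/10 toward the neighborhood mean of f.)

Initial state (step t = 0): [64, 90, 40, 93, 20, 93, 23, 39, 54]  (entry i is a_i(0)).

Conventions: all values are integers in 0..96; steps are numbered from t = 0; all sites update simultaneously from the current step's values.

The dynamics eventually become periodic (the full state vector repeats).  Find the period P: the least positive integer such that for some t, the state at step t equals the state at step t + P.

Simulating step by step:
t=0: [64, 90, 40, 93, 20, 93, 23, 39, 54]
t=1: [67, 84, 80, 68, 56, 58, 59, 48, 42]
t=2: [88, 87, 87, 91, 94, 95, 72, 46, 66]
t=3: [85, 83, 82, 81, 80, 82, 88, 93, 90]
t=4: [83, 84, 85, 85, 85, 84, 83, 81, 82]
t=5: [85, 84, 84, 84, 84, 84, 85, 85, 85]
t=6: [84, 84, 85, 85, 85, 84, 84, 84, 84]
t=7: [85, 84, 84, 84, 84, 84, 85, 85, 85]

Answer: 2
Key observation: The state at step 5, [85, 84, 84, 84, 84, 84, 85, 85, 85], reappears at step 7 — and no state repeats earlier — so the cycle the system enters has period 2.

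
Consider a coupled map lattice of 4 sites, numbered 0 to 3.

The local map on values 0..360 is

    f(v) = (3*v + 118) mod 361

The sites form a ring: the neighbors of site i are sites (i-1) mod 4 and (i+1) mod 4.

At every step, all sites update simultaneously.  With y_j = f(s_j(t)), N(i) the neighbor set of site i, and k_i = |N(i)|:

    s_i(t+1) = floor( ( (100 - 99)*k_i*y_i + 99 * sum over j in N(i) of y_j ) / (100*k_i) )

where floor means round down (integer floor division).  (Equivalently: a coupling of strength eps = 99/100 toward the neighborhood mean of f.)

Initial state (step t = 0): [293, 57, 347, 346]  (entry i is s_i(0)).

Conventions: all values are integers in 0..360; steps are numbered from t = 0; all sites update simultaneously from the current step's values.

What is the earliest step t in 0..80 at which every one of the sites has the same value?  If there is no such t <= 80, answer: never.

Answer: 5
Key observation: Synchronization is absorbing here: once all sites are equal they stay equal, and step 5 is the first all-equal step.

Derivation:
t=0: [293, 57, 347, 346]  (not all equal)
t=1: [181, 176, 179, 174]  (not all equal)
t=2: [282, 296, 282, 296]  (not all equal)
t=3: [283, 242, 283, 242]  (not all equal)
t=4: [123, 243, 123, 243]  (not all equal)
t=5: [125, 125, 125, 125]  (all equal)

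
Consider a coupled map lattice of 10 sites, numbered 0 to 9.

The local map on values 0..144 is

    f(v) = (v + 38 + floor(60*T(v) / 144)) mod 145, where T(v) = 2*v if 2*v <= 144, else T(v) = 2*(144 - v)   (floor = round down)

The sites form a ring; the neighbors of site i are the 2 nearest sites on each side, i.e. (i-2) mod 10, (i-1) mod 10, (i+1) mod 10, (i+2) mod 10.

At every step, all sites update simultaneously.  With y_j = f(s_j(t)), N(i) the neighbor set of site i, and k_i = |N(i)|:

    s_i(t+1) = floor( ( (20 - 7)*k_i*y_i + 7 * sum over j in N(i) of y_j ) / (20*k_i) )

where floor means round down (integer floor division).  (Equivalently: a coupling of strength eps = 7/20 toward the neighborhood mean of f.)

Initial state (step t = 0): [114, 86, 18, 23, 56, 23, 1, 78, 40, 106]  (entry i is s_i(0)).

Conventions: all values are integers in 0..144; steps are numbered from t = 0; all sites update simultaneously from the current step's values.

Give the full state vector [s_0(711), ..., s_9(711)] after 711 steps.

Simulating step by step:
t=0: [114, 86, 18, 23, 56, 23, 1, 78, 40, 106]
t=1: [41, 36, 70, 79, 114, 76, 56, 39, 83, 36]
t=2: [95, 90, 37, 32, 39, 43, 107, 96, 57, 98]
t=3: [44, 40, 91, 93, 101, 98, 54, 46, 102, 38]
t=4: [100, 96, 43, 35, 38, 46, 107, 105, 61, 102]
t=5: [34, 43, 98, 99, 101, 102, 42, 35, 13, 27]
t=6: [90, 96, 42, 36, 36, 43, 94, 91, 75, 89]
t=7: [35, 42, 97, 99, 99, 98, 42, 35, 25, 27]
t=8: [93, 96, 42, 36, 36, 42, 96, 93, 89, 91]
t=9: [35, 42, 97, 99, 99, 97, 42, 35, 27, 28]
t=10: [94, 96, 42, 36, 36, 42, 96, 94, 92, 93]
t=11: [35, 42, 97, 99, 99, 97, 42, 35, 28, 28]
t=12: [94, 96, 42, 36, 36, 42, 96, 94, 93, 93]
t=13: [35, 42, 97, 99, 99, 97, 42, 35, 28, 28]

Answer: [35, 42, 97, 99, 99, 97, 42, 35, 28, 28]
Key observation: The state at step 11, [35, 42, 97, 99, 99, 97, 42, 35, 28, 28], reappears at step 13: the system is in a cycle of period 2 from step 11 on.  Therefore the state at step 711 equals the state at step 11 + ((711 - 11) mod 2) = 11, which is [35, 42, 97, 99, 99, 97, 42, 35, 28, 28].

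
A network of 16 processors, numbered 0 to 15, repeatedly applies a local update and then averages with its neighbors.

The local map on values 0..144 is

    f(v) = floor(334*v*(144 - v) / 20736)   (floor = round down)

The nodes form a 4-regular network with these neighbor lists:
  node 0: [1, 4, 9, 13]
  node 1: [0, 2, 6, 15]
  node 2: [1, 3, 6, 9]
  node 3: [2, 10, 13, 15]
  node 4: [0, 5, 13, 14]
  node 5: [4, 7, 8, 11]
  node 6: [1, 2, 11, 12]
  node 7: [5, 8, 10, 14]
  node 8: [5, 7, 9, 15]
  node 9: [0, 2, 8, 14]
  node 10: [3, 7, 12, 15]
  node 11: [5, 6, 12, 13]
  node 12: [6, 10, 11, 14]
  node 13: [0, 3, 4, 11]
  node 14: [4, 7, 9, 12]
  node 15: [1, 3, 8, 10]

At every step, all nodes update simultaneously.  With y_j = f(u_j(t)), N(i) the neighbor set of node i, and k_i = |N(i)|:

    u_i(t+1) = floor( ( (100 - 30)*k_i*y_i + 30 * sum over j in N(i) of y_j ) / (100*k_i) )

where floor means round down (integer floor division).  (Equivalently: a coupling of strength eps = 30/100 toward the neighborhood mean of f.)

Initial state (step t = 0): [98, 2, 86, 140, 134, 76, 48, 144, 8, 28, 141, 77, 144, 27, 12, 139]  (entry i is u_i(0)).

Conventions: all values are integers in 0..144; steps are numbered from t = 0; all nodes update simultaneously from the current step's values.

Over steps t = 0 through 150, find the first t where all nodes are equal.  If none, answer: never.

Answer: never
Key observation: The state at step 5 reappears at step 7 — the system is in a cycle of period 2 from step 5 on.  No step 0..7 is synchronized, and the cycle repeats forever, so no step up to 150 (or ever) has all nodes equal.

Derivation:
t=0: [98, 2, 86, 140, 134, 76, 48, 144, 8, 28, 141, 77, 144, 27, 12, 139]  (not all equal)
t=1: [59, 20, 66, 17, 31, 67, 64, 9, 22, 50, 5, 73, 14, 48, 22, 10]  (not all equal)
t=2: [74, 47, 74, 37, 60, 73, 74, 26, 44, 71, 15, 78, 36, 70, 43, 24]  (not all equal)
t=3: [82, 73, 80, 62, 80, 79, 80, 53, 68, 80, 38, 80, 63, 81, 68, 49]  (not all equal)
t=4: [81, 82, 82, 79, 82, 81, 82, 77, 81, 82, 68, 82, 80, 81, 82, 75]  (not all equal)
t=5: [81, 81, 81, 82, 81, 81, 81, 82, 82, 81, 82, 81, 81, 81, 81, 82]  (not all equal)
t=6: [82, 81, 81, 81, 82, 81, 82, 81, 81, 81, 81, 82, 81, 81, 81, 81]  (not all equal)
t=7: [81, 81, 81, 82, 81, 81, 81, 82, 82, 81, 82, 81, 81, 81, 81, 82]  (not all equal)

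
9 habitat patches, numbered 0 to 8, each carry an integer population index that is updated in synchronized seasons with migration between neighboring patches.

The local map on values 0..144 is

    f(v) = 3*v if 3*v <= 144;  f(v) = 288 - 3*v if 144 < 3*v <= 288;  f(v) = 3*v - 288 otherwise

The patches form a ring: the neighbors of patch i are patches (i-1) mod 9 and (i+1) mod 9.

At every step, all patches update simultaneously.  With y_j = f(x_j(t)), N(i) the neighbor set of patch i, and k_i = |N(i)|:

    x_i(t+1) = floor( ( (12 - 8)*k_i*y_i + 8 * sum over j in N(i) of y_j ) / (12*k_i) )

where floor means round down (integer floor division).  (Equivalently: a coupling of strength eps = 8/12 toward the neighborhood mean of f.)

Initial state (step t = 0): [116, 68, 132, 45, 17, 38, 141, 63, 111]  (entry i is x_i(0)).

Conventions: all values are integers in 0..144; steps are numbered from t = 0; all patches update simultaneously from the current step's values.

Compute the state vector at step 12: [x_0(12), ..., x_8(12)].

Answer: [81, 84, 66, 55, 51, 59, 59, 60, 70]

Derivation:
t=0: [116, 68, 132, 45, 17, 38, 141, 63, 111]
t=1: [63, 84, 109, 98, 100, 100, 116, 93, 68]
t=2: [73, 58, 27, 19, 10, 28, 27, 51, 64]
t=3: [93, 88, 84, 56, 57, 65, 100, 104, 100]
t=4: [15, 23, 60, 91, 110, 74, 43, 16, 15]
t=5: [53, 74, 64, 55, 41, 79, 81, 74, 46]
t=6: [111, 97, 95, 114, 99, 73, 54, 83, 111]
t=7: [31, 17, 20, 22, 44, 68, 78, 70, 43]
t=8: [91, 68, 59, 86, 94, 90, 72, 87, 100]
t=9: [37, 70, 75, 49, 18, 32, 39, 37, 18]
t=10: [81, 84, 94, 86, 97, 89, 108, 94, 92]
t=11: [31, 29, 24, 13, 18, 20, 21, 18, 21]
t=12: [81, 84, 66, 55, 51, 59, 59, 60, 70]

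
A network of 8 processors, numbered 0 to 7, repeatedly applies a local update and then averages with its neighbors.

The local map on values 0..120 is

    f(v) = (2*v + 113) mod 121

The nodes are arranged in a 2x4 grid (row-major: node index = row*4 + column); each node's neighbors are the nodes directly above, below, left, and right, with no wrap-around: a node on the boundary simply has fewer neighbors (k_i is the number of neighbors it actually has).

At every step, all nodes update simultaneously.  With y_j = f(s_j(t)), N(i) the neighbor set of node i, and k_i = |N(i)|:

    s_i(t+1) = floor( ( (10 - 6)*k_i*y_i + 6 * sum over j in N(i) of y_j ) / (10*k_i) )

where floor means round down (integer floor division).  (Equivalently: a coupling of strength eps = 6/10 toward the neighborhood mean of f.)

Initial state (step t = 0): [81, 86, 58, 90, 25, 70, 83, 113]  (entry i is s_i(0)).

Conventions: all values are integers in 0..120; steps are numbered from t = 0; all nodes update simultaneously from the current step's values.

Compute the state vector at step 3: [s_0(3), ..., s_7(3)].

Answer: [66, 64, 82, 59, 45, 65, 74, 67]

Derivation:
t=0: [81, 86, 58, 90, 25, 70, 83, 113]
t=1: [38, 47, 69, 81, 30, 28, 58, 65]
t=2: [68, 59, 49, 16, 55, 68, 54, 42]
t=3: [66, 64, 82, 59, 45, 65, 74, 67]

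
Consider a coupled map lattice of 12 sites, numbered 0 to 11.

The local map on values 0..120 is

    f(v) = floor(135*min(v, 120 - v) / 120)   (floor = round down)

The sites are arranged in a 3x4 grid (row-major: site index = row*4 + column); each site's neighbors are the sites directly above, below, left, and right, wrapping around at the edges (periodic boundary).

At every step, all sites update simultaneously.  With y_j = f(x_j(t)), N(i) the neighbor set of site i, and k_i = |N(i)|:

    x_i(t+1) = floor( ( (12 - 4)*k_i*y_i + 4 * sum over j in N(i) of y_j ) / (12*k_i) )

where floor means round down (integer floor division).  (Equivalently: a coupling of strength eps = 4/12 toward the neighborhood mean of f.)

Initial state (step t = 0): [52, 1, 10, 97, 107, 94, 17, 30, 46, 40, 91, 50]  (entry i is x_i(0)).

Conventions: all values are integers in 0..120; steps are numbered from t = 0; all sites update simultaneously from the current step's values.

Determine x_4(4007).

Answer: x_4(4007) = 64
Key observation: The state at step 12, [63, 63, 65, 64, 63, 63, 65, 64, 62, 61, 64, 63], reappears at step 14: the system is in a cycle of period 2 from step 12 on.  Therefore the state at step 4007 equals the state at step 12 + ((4007 - 12) mod 2) = 13, which is [64, 63, 61, 63, 64, 63, 61, 63, 64, 65, 63, 63].

Derivation:
t=0: [52, 1, 10, 97, 107, 94, 17, 30, 46, 40, 91, 50]
t=1: [46, 12, 13, 29, 23, 25, 21, 31, 48, 39, 32, 49]
t=2: [44, 20, 18, 34, 30, 27, 24, 33, 50, 39, 35, 49]
t=3: [45, 26, 23, 38, 36, 30, 28, 37, 52, 40, 38, 50]
t=4: [47, 32, 28, 42, 41, 34, 32, 41, 54, 43, 41, 52]
t=5: [50, 38, 34, 46, 47, 39, 37, 46, 57, 47, 45, 55]
t=6: [54, 43, 40, 51, 52, 44, 42, 51, 61, 51, 49, 58]
t=7: [59, 49, 47, 56, 58, 50, 48, 56, 64, 56, 54, 62]
t=8: [64, 56, 54, 62, 64, 57, 55, 62, 63, 61, 59, 64]
t=9: [63, 63, 61, 64, 63, 63, 61, 64, 63, 65, 64, 63]
t=10: [63, 63, 65, 63, 63, 63, 65, 63, 63, 61, 63, 63]
t=11: [64, 63, 61, 63, 64, 63, 61, 63, 64, 65, 63, 64]
t=12: [63, 63, 65, 64, 63, 63, 65, 64, 62, 61, 64, 63]
t=13: [64, 63, 61, 63, 64, 63, 61, 63, 64, 65, 63, 63]
t=14: [63, 63, 65, 64, 63, 63, 65, 64, 62, 61, 64, 63]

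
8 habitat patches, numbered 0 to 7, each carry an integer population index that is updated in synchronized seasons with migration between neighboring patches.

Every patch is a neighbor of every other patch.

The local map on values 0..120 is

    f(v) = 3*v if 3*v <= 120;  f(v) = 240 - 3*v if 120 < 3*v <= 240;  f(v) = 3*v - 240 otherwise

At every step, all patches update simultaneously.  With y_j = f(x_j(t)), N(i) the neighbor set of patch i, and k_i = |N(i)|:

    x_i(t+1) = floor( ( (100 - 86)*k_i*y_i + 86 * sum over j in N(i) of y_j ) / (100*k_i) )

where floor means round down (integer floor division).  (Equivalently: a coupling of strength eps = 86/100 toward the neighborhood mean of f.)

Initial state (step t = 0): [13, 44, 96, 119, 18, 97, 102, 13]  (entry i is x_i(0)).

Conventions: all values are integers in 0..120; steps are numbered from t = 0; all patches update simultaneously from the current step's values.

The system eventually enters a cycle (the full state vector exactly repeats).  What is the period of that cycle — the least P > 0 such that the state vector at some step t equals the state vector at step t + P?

Simulating step by step:
t=0: [13, 44, 96, 119, 18, 97, 102, 13]
t=1: [64, 65, 64, 66, 65, 65, 65, 64]
t=2: [45, 45, 45, 45, 45, 45, 45, 45]
t=3: [105, 105, 105, 105, 105, 105, 105, 105]
t=4: [75, 75, 75, 75, 75, 75, 75, 75]
t=5: [15, 15, 15, 15, 15, 15, 15, 15]
t=6: [45, 45, 45, 45, 45, 45, 45, 45]

Answer: 4
Key observation: The state at step 2, [45, 45, 45, 45, 45, 45, 45, 45], reappears at step 6 — and no state repeats earlier — so the cycle the system enters has period 4.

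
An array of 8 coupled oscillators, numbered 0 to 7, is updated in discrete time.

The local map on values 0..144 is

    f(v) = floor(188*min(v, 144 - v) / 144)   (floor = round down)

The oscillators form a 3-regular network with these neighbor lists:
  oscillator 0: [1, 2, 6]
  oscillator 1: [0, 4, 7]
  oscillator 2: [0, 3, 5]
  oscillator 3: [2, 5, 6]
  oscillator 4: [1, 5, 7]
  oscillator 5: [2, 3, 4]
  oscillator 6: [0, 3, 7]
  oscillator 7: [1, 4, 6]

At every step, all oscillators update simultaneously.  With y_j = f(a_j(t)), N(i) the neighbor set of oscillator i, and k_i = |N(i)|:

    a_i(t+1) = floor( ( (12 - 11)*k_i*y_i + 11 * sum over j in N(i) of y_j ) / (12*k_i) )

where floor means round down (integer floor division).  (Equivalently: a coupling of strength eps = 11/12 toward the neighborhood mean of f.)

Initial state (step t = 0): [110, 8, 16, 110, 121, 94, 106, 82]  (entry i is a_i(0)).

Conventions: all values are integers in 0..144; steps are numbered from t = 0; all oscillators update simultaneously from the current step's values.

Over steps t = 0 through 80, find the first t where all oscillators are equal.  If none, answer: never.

Simulating step by step:
t=0: [110, 8, 16, 110, 121, 94, 106, 82]  (not all equal)
t=1: [27, 47, 48, 44, 49, 34, 55, 33]  (not all equal)
t=2: [62, 48, 46, 58, 50, 59, 47, 63]  (not all equal)
t=3: [62, 74, 75, 66, 72, 67, 77, 64]  (not all equal)
t=4: [88, 86, 84, 87, 87, 89, 83, 90]  (not all equal)
t=5: [76, 72, 73, 75, 72, 74, 72, 75]  (not all equal)
t=6: [92, 90, 89, 92, 91, 91, 89, 93]  (not all equal)
t=7: [70, 67, 67, 70, 68, 69, 67, 69]  (not all equal)
t=8: [87, 89, 90, 88, 88, 88, 90, 87]  (not all equal)
t=9: [70, 73, 73, 71, 72, 72, 73, 71]  (not all equal)
t=10: [91, 92, 92, 92, 92, 92, 91, 92]  (not all equal)
t=11: [67, 67, 67, 67, 67, 67, 67, 67]  (all equal)

Answer: 11
Key observation: Synchronization is absorbing here: once all oscillators are equal they stay equal, and step 11 is the first all-equal step.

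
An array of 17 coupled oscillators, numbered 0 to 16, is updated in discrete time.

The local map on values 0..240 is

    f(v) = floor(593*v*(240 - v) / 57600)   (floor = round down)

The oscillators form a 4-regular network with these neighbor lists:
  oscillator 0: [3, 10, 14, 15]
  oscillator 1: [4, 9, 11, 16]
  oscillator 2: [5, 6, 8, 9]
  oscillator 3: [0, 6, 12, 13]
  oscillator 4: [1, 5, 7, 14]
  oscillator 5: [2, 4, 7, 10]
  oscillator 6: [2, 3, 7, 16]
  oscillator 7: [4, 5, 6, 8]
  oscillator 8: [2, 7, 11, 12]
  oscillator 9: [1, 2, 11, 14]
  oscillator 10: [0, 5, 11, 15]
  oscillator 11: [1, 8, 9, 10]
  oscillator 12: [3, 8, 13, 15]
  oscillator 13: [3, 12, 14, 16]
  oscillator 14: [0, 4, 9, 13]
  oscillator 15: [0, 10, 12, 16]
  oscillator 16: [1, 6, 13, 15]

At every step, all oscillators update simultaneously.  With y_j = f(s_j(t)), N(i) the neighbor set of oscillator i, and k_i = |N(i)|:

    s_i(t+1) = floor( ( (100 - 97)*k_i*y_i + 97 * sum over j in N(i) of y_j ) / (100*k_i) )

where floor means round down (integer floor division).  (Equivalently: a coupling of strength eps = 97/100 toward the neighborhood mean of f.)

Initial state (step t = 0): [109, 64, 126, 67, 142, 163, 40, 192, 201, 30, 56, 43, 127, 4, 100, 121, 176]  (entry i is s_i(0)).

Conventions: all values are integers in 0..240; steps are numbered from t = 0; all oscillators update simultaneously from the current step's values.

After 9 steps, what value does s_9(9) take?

Simulating step by step:
t=0: [109, 64, 126, 67, 142, 163, 40, 192, 201, 30, 56, 43, 127, 4, 100, 121, 176]
t=1: [129, 102, 90, 96, 121, 122, 117, 108, 117, 121, 127, 91, 90, 127, 92, 129, 89]
t=2: [144, 143, 147, 144, 144, 144, 141, 147, 140, 140, 145, 146, 145, 139, 147, 142, 146]
t=3: [141, 142, 143, 142, 141, 140, 140, 142, 140, 140, 141, 142, 143, 141, 142, 141, 142]
t=4: [143, 143, 143, 143, 143, 142, 142, 143, 142, 142, 143, 143, 143, 142, 143, 142, 143]
t=5: [142, 142, 142, 142, 142, 142, 142, 142, 142, 142, 142, 142, 142, 142, 142, 142, 142]
t=6: [143, 143, 143, 143, 143, 143, 143, 143, 143, 143, 143, 143, 143, 143, 143, 143, 143]
t=7: [142, 142, 142, 142, 142, 142, 142, 142, 142, 142, 142, 142, 142, 142, 142, 142, 142]
t=8: [143, 143, 143, 143, 143, 143, 143, 143, 143, 143, 143, 143, 143, 143, 143, 143, 143]
t=9: [142, 142, 142, 142, 142, 142, 142, 142, 142, 142, 142, 142, 142, 142, 142, 142, 142]

Answer: s_9(9) = 142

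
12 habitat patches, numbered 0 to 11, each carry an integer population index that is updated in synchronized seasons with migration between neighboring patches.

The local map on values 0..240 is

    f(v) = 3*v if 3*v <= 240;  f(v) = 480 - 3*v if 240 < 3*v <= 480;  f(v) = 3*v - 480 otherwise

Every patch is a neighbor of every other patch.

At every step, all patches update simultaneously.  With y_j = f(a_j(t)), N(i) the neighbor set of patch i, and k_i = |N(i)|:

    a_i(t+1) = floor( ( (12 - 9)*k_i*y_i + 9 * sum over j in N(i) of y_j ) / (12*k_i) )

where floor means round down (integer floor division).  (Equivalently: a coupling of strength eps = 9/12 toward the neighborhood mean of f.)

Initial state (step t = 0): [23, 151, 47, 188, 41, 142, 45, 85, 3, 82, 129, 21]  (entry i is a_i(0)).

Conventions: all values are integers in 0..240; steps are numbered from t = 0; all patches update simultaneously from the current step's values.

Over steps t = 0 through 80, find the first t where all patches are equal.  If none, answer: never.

Simulating step by step:
t=0: [23, 151, 47, 188, 41, 142, 45, 85, 3, 82, 129, 21]  (not all equal)
t=1: [98, 90, 111, 100, 108, 95, 110, 126, 87, 128, 102, 97]  (not all equal)
t=2: [170, 174, 163, 169, 165, 172, 163, 155, 176, 154, 168, 171]  (not all equal)
t=3: [26, 28, 22, 25, 23, 27, 22, 23, 29, 24, 25, 26]  (not all equal)
t=4: [75, 76, 73, 75, 73, 76, 73, 73, 77, 74, 75, 75]  (not all equal)
t=5: [223, 224, 222, 223, 222, 224, 222, 222, 225, 223, 223, 223]  (not all equal)
t=6: [189, 189, 188, 189, 188, 189, 188, 188, 190, 189, 189, 189]  (not all equal)
t=7: [86, 86, 85, 86, 85, 86, 85, 85, 86, 86, 86, 86]  (not all equal)
t=8: [222, 222, 223, 222, 223, 222, 223, 223, 222, 222, 222, 222]  (not all equal)
t=9: [186, 186, 187, 186, 187, 186, 187, 187, 186, 186, 186, 186]  (not all equal)
t=10: [78, 78, 79, 78, 79, 78, 79, 79, 78, 78, 78, 78]  (not all equal)
t=11: [234, 234, 235, 234, 235, 234, 235, 235, 234, 234, 234, 234]  (not all equal)
t=12: [222, 222, 223, 222, 223, 222, 223, 223, 222, 222, 222, 222]  (not all equal)

Answer: never
Key observation: The state at step 8 reappears at step 12 — the system is in a cycle of period 4 from step 8 on.  No step 0..12 is synchronized, and the cycle repeats forever, so no step up to 80 (or ever) has all patches equal.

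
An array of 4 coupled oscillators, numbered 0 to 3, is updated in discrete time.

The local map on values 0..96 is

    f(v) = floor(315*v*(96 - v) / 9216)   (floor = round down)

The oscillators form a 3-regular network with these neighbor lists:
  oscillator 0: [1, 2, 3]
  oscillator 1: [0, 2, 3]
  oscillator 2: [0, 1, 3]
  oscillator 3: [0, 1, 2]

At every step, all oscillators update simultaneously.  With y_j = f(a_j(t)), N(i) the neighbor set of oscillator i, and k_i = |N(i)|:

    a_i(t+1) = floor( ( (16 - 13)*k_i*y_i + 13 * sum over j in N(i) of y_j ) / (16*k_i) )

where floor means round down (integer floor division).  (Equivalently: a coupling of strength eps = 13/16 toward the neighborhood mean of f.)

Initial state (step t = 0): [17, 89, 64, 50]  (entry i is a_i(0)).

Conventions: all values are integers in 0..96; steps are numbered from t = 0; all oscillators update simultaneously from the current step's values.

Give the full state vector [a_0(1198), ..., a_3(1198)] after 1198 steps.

Answer: [78, 78, 78, 78]
Key observation: The state at step 4, [78, 78, 78, 78], reappears at step 6: the system is in a cycle of period 2 from step 4 on.  Therefore the state at step 1198 equals the state at step 4 + ((1198 - 4) mod 2) = 4, which is [78, 78, 78, 78].

Derivation:
t=0: [17, 89, 64, 50]
t=1: [54, 56, 52, 51]
t=2: [77, 77, 77, 77]
t=3: [50, 50, 50, 50]
t=4: [78, 78, 78, 78]
t=5: [47, 47, 47, 47]
t=6: [78, 78, 78, 78]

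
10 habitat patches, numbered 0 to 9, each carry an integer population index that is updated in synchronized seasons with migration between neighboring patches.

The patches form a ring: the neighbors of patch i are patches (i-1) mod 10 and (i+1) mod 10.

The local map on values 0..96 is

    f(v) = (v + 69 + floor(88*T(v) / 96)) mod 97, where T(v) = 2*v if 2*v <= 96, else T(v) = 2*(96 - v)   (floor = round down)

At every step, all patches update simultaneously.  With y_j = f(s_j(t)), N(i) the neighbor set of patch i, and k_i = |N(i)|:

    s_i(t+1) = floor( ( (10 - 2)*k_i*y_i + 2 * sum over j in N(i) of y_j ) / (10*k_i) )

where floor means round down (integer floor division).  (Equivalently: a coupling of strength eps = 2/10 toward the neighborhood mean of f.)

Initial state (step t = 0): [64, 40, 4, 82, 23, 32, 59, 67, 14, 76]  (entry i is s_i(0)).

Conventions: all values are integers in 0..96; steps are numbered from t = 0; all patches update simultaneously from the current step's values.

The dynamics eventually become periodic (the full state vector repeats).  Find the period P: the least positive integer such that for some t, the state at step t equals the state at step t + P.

Simulating step by step:
t=0: [64, 40, 4, 82, 23, 32, 59, 67, 14, 76]
t=1: [92, 85, 80, 74, 43, 53, 16, 74, 26, 77]
t=2: [72, 76, 81, 86, 83, 15, 22, 75, 52, 78]
t=3: [87, 84, 80, 76, 71, 22, 37, 72, 22, 75]
t=4: [76, 78, 81, 84, 82, 43, 73, 81, 44, 78]
t=5: [83, 82, 80, 78, 80, 91, 86, 82, 93, 84]
t=6: [78, 79, 81, 82, 80, 73, 75, 77, 71, 77]
t=7: [82, 81, 80, 79, 81, 86, 85, 83, 87, 83]
t=8: [79, 80, 81, 81, 79, 76, 77, 77, 75, 77]
t=9: [82, 81, 80, 80, 82, 83, 83, 83, 84, 83]
t=10: [79, 80, 80, 80, 79, 78, 78, 78, 78, 78]
t=11: [82, 81, 81, 81, 82, 82, 83, 83, 83, 82]
t=12: [79, 79, 80, 79, 79, 78, 78, 78, 78, 78]
t=13: [82, 81, 81, 81, 82, 82, 83, 83, 83, 82]

Answer: 2
Key observation: The state at step 11, [82, 81, 81, 81, 82, 82, 83, 83, 83, 82], reappears at step 13 — and no state repeats earlier — so the cycle the system enters has period 2.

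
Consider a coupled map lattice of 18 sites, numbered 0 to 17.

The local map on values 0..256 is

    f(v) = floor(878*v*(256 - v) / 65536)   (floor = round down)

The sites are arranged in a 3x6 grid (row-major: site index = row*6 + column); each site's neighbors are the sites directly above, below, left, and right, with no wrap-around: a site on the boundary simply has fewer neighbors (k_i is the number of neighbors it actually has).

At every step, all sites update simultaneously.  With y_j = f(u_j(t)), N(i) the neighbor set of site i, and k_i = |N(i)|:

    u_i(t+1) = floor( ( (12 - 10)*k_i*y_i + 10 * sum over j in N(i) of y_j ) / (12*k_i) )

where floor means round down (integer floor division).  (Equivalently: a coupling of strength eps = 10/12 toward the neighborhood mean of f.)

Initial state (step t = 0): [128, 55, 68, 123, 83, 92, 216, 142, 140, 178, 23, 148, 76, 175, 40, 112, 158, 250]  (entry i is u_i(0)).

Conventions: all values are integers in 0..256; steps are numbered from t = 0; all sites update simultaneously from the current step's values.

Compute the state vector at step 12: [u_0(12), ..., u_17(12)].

Simulating step by step:
t=0: [128, 55, 68, 123, 83, 92, 216, 142, 140, 178, 23, 148, 76, 175, 40, 112, 158, 250]
t=1: [146, 193, 190, 189, 168, 202, 190, 175, 179, 181, 178, 117, 157, 174, 191, 177, 119, 178]
t=2: [173, 185, 171, 180, 172, 197, 198, 178, 177, 181, 200, 180, 184, 188, 183, 188, 191, 212]
t=3: [168, 188, 183, 188, 167, 182, 179, 173, 185, 174, 175, 149, 164, 178, 176, 174, 151, 166]
t=4: [180, 186, 173, 186, 183, 201, 195, 181, 185, 183, 201, 193, 187, 192, 184, 196, 196, 210]
t=5: [169, 183, 177, 181, 160, 166, 175, 170, 180, 165, 165, 145, 163, 174, 167, 168, 146, 154]
t=6: [185, 190, 181, 194, 195, 208, 196, 186, 193, 192, 207, 205, 192, 197, 192, 203, 205, 214]
t=7: [164, 175, 166, 166, 145, 146, 168, 162, 169, 152, 148, 131, 157, 165, 155, 154, 134, 136]
t=8: [194, 199, 195, 207, 210, 216, 203, 197, 204, 206, 215, 216, 200, 206, 203, 212, 214, 218]
t=9: [149, 157, 145, 140, 123, 120, 153, 145, 147, 130, 124, 114, 142, 147, 135, 132, 117, 116]
t=10: [210, 213, 213, 217, 218, 217, 214, 212, 216, 217, 217, 217, 213, 215, 216, 218, 218, 216]
t=11: [122, 124, 117, 114, 112, 111, 124, 119, 117, 112, 111, 113, 119, 119, 114, 112, 112, 112]
t=12: [219, 218, 217, 216, 215, 215, 218, 218, 216, 216, 215, 215, 218, 217, 216, 216, 215, 216]

Answer: [219, 218, 217, 216, 215, 215, 218, 218, 216, 216, 215, 215, 218, 217, 216, 216, 215, 216]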